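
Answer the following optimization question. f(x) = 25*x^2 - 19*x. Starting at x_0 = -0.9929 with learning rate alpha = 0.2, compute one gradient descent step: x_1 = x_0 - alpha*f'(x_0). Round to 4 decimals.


We compute the gradient at x_0 and apply the update.
f'(x) = 50*x - 19
f'(-0.9929) = 50*-0.9929 - 19 = -68.645
x_1 = -0.9929 - 0.2*-68.645 = 12.7361


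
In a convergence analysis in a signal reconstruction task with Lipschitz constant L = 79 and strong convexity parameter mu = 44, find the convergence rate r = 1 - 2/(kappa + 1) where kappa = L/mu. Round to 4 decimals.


Step 1: Compute the condition number.
kappa = L/mu = 79/44 = 1.7955
Step 2: Compute the convergence rate.
r = 1 - 2/(kappa + 1) = 1 - 2*mu/(L + mu) = (L - mu)/(L + mu) = 35/123 = 0.2846


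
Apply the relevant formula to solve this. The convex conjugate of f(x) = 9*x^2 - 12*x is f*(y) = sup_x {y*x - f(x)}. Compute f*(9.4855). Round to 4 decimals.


f*(y) = sup_x {y*x - a*x^2 - b*x} = sup_x {(y-b)*x - a*x^2}
FOC: (y - b) - 2a*x = 0 => x* = (y - b)/(2a)
x* = (9.4855 + 12)/(2*9) = 1.1936
f*(9.4855) = (y-b)^2/(4a) = (9.4855 + 12)^2/(4*9)
= 461.6267/36 = 12.823


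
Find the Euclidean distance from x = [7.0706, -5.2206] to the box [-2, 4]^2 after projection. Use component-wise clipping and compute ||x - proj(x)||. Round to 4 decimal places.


Project each component onto [-2, 4].
clip(7.0706) = 4.0, clip(-5.2206) = -2.0
Projection = [4.0, -2.0]
Squared diffs: [9.4286, 10.3723]
Distance = sqrt(19.8009) = 4.4498


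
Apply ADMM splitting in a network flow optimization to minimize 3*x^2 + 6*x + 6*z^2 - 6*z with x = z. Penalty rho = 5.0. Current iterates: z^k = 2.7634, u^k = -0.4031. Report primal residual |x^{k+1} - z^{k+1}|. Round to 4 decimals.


ADMM iteration with rho = 5.0, z^k = 2.7634, u^k = -0.4031
Step 1: x-update.
Minimize 3*x^2 + 6*x + (5.0/2)*(x - 2.7634 - 0.4031)^2
FOC: (2*3 + 5.0)*x = -6 + 5.0*(2.7634 + 0.4031)
x^{k+1} = 0.8939
Step 2: z-update.
Minimize 6*z^2 - 6*z + (5.0/2)*(0.8939 - z - 0.4031)^2
FOC: (2*6 + 5.0)*z = 6 + 5.0*(0.8939 - 0.4031)
z^{k+1} = 0.4973
Step 3: u-update.
u^{k+1} = -0.4031 + 0.8939 - 0.4973 = -0.0065
Step 4: Primal residual = |0.8939 - 0.4973| = 0.3966


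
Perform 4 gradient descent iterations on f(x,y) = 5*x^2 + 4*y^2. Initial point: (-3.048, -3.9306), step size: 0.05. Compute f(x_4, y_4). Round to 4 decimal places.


Gradient descent on f(x,y) = 5*x^2 + 4*y^2.
Starting point: (-3.048, -3.9306), alpha = 0.05
Step 1: grad_x = 2*5*-3.048 = -30.48, grad_y = 2*4*-3.9306 = -31.4448
  x_1 = -3.048 - 0.05*-30.48 = -1.524
  y_1 = -3.9306 - 0.05*-31.4448 = -2.3584
Step 2: grad_x = 2*5*-1.524 = -15.24, grad_y = 2*4*-2.3584 = -18.8669
  x_2 = -1.524 - 0.05*-15.24 = -0.762
  y_2 = -2.3584 - 0.05*-18.8669 = -1.415
Step 3: grad_x = 2*5*-0.762 = -7.62, grad_y = 2*4*-1.415 = -11.3201
  x_3 = -0.762 - 0.05*-7.62 = -0.381
  y_3 = -1.415 - 0.05*-11.3201 = -0.849
Step 4: grad_x = 2*5*-0.381 = -3.81, grad_y = 2*4*-0.849 = -6.7921
  x_4 = -0.381 - 0.05*-3.81 = -0.1905
  y_4 = -0.849 - 0.05*-6.7921 = -0.5094
f(-0.1905, -0.5094) = 5*(-0.1905)^2 + 4*(-0.5094)^2 = 1.2194


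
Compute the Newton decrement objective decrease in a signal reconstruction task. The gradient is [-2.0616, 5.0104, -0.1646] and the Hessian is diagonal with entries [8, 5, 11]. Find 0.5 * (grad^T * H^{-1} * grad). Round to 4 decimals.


Step 1: H is diagonal, so H^(-1) * g = [-0.2577, 1.0021, -0.015].
Step 2: g^T H^(-1) g = sum_i g_i^2 / H_ii
  = (-2.0616)^2/8 + (5.0104)^2/5 + (-0.1646)^2/11
  = 0.5313 + 5.0208 + 0.0025 = 5.5546
Step 3: Objective decrease = 0.5 * g^T H^(-1) g = 2.7773


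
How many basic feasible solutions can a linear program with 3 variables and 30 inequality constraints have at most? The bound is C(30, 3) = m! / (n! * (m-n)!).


Each vertex corresponds to some choice of n active constraints out of m, so the number of vertices is at most C(m, n) = m! / (n!(m-n)!).
m = 30, n = 3
Numerator: 30 * 29 * 28
Denominator: 3! = 6
C(30, 3) = 4060


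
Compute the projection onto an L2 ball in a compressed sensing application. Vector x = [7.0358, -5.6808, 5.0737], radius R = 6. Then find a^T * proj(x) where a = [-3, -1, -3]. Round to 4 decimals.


Step 1: Compute ||x|| (intermediates to 6 decimals).
||x|| = sqrt(7.0358^2 + (-5.6808)^2 + 5.0737^2) = 10.369012
Step 2: Project.
Since ||x|| > R, scale = R/||x|| = 6/10.369012 = 0.578647, proj(x) = scale * x
proj(x) = [4.071245, -3.287178, 2.935881]
Step 3: Dot product.
a^T * proj(x) = -3*4.071245 - 1*(-3.287178) - 3*2.935881 = -17.7342


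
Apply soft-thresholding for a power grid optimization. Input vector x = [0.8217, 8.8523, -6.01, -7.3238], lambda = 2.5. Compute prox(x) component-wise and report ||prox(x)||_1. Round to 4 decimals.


Soft-thresholding with lambda = 2.5:
prox(0.8217) = sign(0.8217)*max(|0.8217| - 2.5, 0) = 0.0
prox(8.8523) = sign(8.8523)*max(|8.8523| - 2.5, 0) = 6.3523
prox(-6.01) = sign(-6.01)*max(|-6.01| - 2.5, 0) = -3.51
prox(-7.3238) = sign(-7.3238)*max(|-7.3238| - 2.5, 0) = -4.8238
prox(x) = [0.0, 6.3523, -3.51, -4.8238]
||prox(x)||_1 = 0.0 + 6.3523 + 3.51 + 4.8238 = 14.6861


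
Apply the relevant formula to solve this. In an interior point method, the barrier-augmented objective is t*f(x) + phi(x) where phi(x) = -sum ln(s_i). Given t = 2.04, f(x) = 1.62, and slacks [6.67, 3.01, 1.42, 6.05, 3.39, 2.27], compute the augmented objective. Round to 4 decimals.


Step 1: Compute log-barrier.
ln values: [1.8976, 1.1019, 0.3507, 1.8001, 1.2208, 0.8198]
phi = -(1.8976 + 1.1019 + 0.3507 + 1.8001 + 1.2208 + 0.8198) = -7.1909
Step 2: Compute augmented objective.
t*f(x) = 2.04*1.62 = 3.3048
Total = 3.3048 - 7.1909 = -3.8861


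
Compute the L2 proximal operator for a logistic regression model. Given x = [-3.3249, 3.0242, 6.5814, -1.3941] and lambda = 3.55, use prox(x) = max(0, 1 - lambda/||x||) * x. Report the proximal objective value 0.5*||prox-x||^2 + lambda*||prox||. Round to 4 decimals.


Step 1: Compute ||x||.
||x|| = 8.0907
Step 2: Compute scaling factor.
scale = max(0, 1 - 3.55/8.0907) = 0.5612
Step 3: prox(x) = [-1.866, 1.6973, 3.6936, -0.7824]
||prox(x)|| = 4.5407
Step 4: Proximal objective.
0.5*||prox-x||^2 = 6.3013
lambda*||prox|| = 16.1195
Total = 22.4207


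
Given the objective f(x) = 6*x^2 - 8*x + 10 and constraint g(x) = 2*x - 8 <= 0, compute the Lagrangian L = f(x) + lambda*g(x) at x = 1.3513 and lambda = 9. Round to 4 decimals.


Step 1: Evaluate f(x).
f(1.3513) = 6*1.3513^2 - 8*1.3513 + 10 = 10.1457
Step 2: Evaluate g(x).
g(1.3513) = 2*1.3513 - 8 = -5.2974
Step 3: Compute Lagrangian.
L = 10.1457 + 9*-5.2974 = -37.5309


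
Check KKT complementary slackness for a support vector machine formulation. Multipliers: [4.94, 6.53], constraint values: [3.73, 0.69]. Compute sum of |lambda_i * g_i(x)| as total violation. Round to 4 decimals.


KKT complementary slackness check:
lambda_1 * g_1 = 4.94 * 3.73 = 18.4262
lambda_2 * g_2 = 6.53 * 0.69 = 4.5057
Total violation = 18.4262 + 4.5057 = 22.9319


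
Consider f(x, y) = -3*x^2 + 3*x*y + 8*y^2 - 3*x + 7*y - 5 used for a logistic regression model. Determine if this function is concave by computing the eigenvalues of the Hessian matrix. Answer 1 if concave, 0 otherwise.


The Hessian of f(x,y) = -3*x^2 + 3*x*y + 8*y^2 - 3*x + 7*y - 5 is:
H = [[-6, 3], [3, 16]]
Trace = -6 + 16 = 10
Determinant = -6*16 - (3)^2 = -105
Discriminant = (10)^2 - 4*-105 = 520.0
Eigenvalues: lambda_1 = -6.4018, lambda_2 = 16.4018
The function is not concave.

0


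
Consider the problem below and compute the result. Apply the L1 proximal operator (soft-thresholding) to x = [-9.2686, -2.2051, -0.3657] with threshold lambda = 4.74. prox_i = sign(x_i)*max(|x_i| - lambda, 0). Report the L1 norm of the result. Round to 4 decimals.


Soft-thresholding with lambda = 4.74:
prox(-9.2686) = sign(-9.2686)*max(|-9.2686| - 4.74, 0) = -4.5286
prox(-2.2051) = sign(-2.2051)*max(|-2.2051| - 4.74, 0) = 0.0
prox(-0.3657) = sign(-0.3657)*max(|-0.3657| - 4.74, 0) = 0.0
prox(x) = [-4.5286, 0.0, 0.0]
||prox(x)||_1 = 4.5286 + 0.0 + 0.0 = 4.5286


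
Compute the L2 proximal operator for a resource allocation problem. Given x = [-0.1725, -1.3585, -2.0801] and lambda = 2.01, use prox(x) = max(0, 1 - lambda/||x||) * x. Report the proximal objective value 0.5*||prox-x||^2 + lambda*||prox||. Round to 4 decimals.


Step 1: Compute ||x||.
||x|| = 2.4904
Step 2: Compute scaling factor.
scale = max(0, 1 - 2.01/2.4904) = 0.1929
Step 3: prox(x) = [-0.0333, -0.2621, -0.4013]
||prox(x)|| = 0.4804
Step 4: Proximal objective.
0.5*||prox-x||^2 = 2.0201
lambda*||prox|| = 0.9656
Total = 2.9857


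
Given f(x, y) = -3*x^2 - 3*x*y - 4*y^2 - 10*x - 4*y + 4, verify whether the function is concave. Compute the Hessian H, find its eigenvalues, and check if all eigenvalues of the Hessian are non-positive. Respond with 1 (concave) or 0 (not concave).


The Hessian of f(x,y) = -3*x^2 - 3*x*y - 4*y^2 - 10*x - 4*y + 4 is:
H = [[-6, -3], [-3, -8]]
Trace = -6 - 8 = -14
Determinant = -6*-8 - (-3)^2 = 39
Discriminant = (-14)^2 - 4*39 = 40.0
Eigenvalues: lambda_1 = -10.1623, lambda_2 = -3.8377
The function is concave.

1


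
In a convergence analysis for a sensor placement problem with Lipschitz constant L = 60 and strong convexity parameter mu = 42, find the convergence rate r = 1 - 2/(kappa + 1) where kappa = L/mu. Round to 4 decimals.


Step 1: Compute the condition number.
kappa = L/mu = 60/42 = 1.4286
Step 2: Compute the convergence rate.
r = 1 - 2/(kappa + 1) = 1 - 2*mu/(L + mu) = (L - mu)/(L + mu) = 18/102 = 0.1765


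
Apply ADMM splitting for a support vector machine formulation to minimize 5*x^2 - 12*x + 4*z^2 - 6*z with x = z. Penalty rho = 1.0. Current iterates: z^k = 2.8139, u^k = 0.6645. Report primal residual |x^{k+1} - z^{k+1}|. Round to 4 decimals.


ADMM iteration with rho = 1.0, z^k = 2.8139, u^k = 0.6645
Step 1: x-update.
Minimize 5*x^2 - 12*x + (1.0/2)*(x - 2.8139 + 0.6645)^2
FOC: (2*5 + 1.0)*x = 12 + 1.0*(2.8139 - 0.6645)
x^{k+1} = 1.2863
Step 2: z-update.
Minimize 4*z^2 - 6*z + (1.0/2)*(1.2863 - z + 0.6645)^2
FOC: (2*4 + 1.0)*z = 6 + 1.0*(1.2863 + 0.6645)
z^{k+1} = 0.8834
Step 3: u-update.
u^{k+1} = 0.6645 + 1.2863 - 0.8834 = 1.0674
Step 4: Primal residual = |1.2863 - 0.8834| = 0.4029


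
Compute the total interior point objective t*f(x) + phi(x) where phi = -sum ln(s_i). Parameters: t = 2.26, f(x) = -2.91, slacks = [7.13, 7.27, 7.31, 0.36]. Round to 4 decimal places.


Step 1: Compute log-barrier.
ln values: [1.9643, 1.9838, 1.9892, -1.0217]
phi = -(1.9643 + 1.9838 + 1.9892 - 1.0217) = -4.9157
Step 2: Compute augmented objective.
t*f(x) = 2.26*-2.91 = -6.5766
Total = -6.5766 - 4.9157 = -11.4923


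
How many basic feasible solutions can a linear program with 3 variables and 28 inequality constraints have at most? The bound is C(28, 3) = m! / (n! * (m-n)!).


Each vertex corresponds to some choice of n active constraints out of m, so the number of vertices is at most C(m, n) = m! / (n!(m-n)!).
m = 28, n = 3
Numerator: 28 * 27 * 26
Denominator: 3! = 6
C(28, 3) = 3276


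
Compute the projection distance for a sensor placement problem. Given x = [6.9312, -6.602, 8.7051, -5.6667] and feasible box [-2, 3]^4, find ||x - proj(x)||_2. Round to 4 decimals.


Project each component onto [-2, 3].
clip(6.9312) = 3.0, clip(-6.602) = -2.0, clip(8.7051) = 3.0, clip(-5.6667) = -2.0
Projection = [3.0, -2.0, 3.0, -2.0]
Squared diffs: [15.4543, 21.1784, 32.5482, 13.4447]
Distance = sqrt(82.6256) = 9.0899


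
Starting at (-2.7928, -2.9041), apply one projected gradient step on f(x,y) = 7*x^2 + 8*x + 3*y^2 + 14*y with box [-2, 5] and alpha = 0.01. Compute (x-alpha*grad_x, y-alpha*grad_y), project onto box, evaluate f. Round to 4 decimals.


Step 1: Compute gradient at (-2.7928, -2.9041).
grad_x = 2*7*-2.7928 + 8 = -31.0992
grad_y = 2*3*-2.9041 + 14 = -3.4246
Step 2: Gradient step.
x_raw = -2.7928 - 0.01*-31.0992 = -2.4818
y_raw = -2.9041 - 0.01*-3.4246 = -2.8699
Step 3: Project onto [-2, 5].
x_proj = clip(-2.4818) = -2.0
y_proj = clip(-2.8699) = -2.0
Step 4: Evaluate f.
f(-2.0, -2.0) = -4.0


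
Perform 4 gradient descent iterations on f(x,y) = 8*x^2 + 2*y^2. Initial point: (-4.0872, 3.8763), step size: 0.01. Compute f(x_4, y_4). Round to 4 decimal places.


Gradient descent on f(x,y) = 8*x^2 + 2*y^2.
Starting point: (-4.0872, 3.8763), alpha = 0.01
Step 1: grad_x = 2*8*-4.0872 = -65.3952, grad_y = 2*2*3.8763 = 15.5052
  x_1 = -4.0872 - 0.01*-65.3952 = -3.4332
  y_1 = 3.8763 - 0.01*15.5052 = 3.7212
Step 2: grad_x = 2*8*-3.4332 = -54.932, grad_y = 2*2*3.7212 = 14.885
  x_2 = -3.4332 - 0.01*-54.932 = -2.8839
  y_2 = 3.7212 - 0.01*14.885 = 3.5724
Step 3: grad_x = 2*8*-2.8839 = -46.1429, grad_y = 2*2*3.5724 = 14.2896
  x_3 = -2.8839 - 0.01*-46.1429 = -2.4225
  y_3 = 3.5724 - 0.01*14.2896 = 3.4295
Step 4: grad_x = 2*8*-2.4225 = -38.76, grad_y = 2*2*3.4295 = 13.718
  x_4 = -2.4225 - 0.01*-38.76 = -2.0349
  y_4 = 3.4295 - 0.01*13.718 = 3.2923
f(-2.0349, 3.2923) = 8*(-2.0349)^2 + 2*3.2923^2 = 54.8053


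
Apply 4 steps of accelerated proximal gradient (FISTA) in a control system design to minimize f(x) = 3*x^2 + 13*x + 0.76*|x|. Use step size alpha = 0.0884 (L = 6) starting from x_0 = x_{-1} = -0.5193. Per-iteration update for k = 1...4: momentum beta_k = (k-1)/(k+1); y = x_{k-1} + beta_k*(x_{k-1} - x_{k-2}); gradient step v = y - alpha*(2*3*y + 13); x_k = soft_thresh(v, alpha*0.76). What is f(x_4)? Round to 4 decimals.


FISTA on f(x) = 3*x^2 + 13*x + 0.76*|x|
L = 6, alpha = 0.0884
Iteration 1: beta = 0.0, y = -0.5193 + 0.0*(-0.5193 + 0.5193) = -0.5193
  grad(y) = 9.8842, v = y - alpha*grad = -1.3931
  prox(v) = soft_thresh(-1.3931, 0.0672) = -1.3259
Iteration 2: beta = 0.3333, y = -1.3259 + 0.3333*(-1.3259 + 0.5193) = -1.5947
  grad(y) = 3.4316, v = y - alpha*grad = -1.8981
  prox(v) = soft_thresh(-1.8981, 0.0672) = -1.8309
Iteration 3: beta = 0.5, y = -1.8309 + 0.5*(-1.8309 + 1.3259) = -2.0834
  grad(y) = 0.4995, v = y - alpha*grad = -2.1276
  prox(v) = soft_thresh(-2.1276, 0.0672) = -2.0604
Iteration 4: beta = 0.6, y = -2.0604 + 0.6*(-2.0604 + 1.8309) = -2.1981
  grad(y) = -0.1885, v = y - alpha*grad = -2.1814
  prox(v) = soft_thresh(-2.1814, 0.0672) = -2.1142
f(x_4) = 3*(-2.1142)^2 + 13*(-2.1142) + 0.76*|-2.1142| = -12.4683


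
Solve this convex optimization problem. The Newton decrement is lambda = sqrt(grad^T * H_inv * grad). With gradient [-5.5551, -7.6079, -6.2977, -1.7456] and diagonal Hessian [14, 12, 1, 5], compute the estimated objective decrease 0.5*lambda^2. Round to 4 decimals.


Step 1: H is diagonal, so H^(-1) * g = [-0.3968, -0.634, -6.2977, -0.3491].
Step 2: g^T H^(-1) g = sum_i g_i^2 / H_ii
  = (-5.5551)^2/14 + (-7.6079)^2/12 + (-6.2977)^2/1 + (-1.7456)^2/5
  = 2.2042 + 4.8233 + 39.661 + 0.6094 = 47.298
Step 3: Objective decrease = 0.5 * g^T H^(-1) g = 23.649


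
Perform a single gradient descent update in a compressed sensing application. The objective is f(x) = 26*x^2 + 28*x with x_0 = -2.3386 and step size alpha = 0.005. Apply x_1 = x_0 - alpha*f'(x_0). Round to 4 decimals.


We compute the gradient at x_0 and apply the update.
f'(x) = 52*x + 28
f'(-2.3386) = 52*-2.3386 + 28 = -93.6072
x_1 = -2.3386 - 0.005*-93.6072 = -1.8706


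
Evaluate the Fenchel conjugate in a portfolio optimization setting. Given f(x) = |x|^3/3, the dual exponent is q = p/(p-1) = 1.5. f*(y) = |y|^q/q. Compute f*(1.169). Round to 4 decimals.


The conjugate exponent q satisfies 1/p + 1/q = 1.
p = 3, so q = 3/(3 - 1) = 1.5
|y|^q = 1.169^1.5 = 1.2639
f*(1.169) = 1.2639 / 1.5 = 0.8426


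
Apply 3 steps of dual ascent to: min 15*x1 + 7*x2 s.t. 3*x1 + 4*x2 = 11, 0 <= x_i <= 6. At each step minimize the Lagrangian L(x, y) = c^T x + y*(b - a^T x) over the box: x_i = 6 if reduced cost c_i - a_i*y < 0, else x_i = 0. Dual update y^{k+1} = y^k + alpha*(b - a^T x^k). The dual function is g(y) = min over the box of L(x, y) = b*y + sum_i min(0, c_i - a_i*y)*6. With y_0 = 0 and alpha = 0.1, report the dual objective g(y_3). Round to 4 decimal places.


Dual ascent for LP: min 15*x1 + 7*x2, 3*x1 + 4*x2 = 11, 0 <= x_i <= 6
Step 1: y^k = 0.0, reduced costs: (15.0, 7.0)
  x^k = (0.0, 0.0), subgradient = b - a^T x = 11.0
  y^{k+1} = 0.0 + 0.1*11.0 = 1.1
Step 2: y^k = 1.1, reduced costs: (11.7, 2.6)
  x^k = (0.0, 0.0), subgradient = b - a^T x = 11.0
  y^{k+1} = 1.1 + 0.1*11.0 = 2.2
Step 3: y^k = 2.2, reduced costs: (8.4, -1.8)
  x^k = (0.0, 6.0), subgradient = b - a^T x = -13.0
  y^{k+1} = 2.2 + 0.1*-13.0 = 0.9
Dual objective at y_3 = 0.9: reduced costs (12.3, 3.4), box minimizer x = (0.0, 0.0)
g(y_3) = b*y + (c1 - a1*y)*x1 + (c2 - a2*y)*x2 = 11*0.9 + 12.3*0.0 + 3.4*0.0 = 9.9 + 0.0 + 0.0 = 9.9


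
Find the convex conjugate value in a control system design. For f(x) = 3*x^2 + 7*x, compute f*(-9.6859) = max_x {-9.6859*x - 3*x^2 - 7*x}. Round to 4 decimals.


f*(y) = sup_x {y*x - a*x^2 - b*x} = sup_x {(y-b)*x - a*x^2}
FOC: (y - b) - 2a*x = 0 => x* = (y - b)/(2a)
x* = (-9.6859 - 7)/(2*3) = -2.781
f*(-9.6859) = (y-b)^2/(4a) = (-9.6859 - 7)^2/(4*3)
= 278.4193/12 = 23.2016


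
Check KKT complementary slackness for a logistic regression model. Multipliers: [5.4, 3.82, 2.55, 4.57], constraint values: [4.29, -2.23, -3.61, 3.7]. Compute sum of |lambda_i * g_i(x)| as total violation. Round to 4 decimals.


KKT complementary slackness check:
lambda_1 * g_1 = 5.4 * 4.29 = 23.166
lambda_2 * g_2 = 3.82 * -2.23 = -8.5186
lambda_3 * g_3 = 2.55 * -3.61 = -9.2055
lambda_4 * g_4 = 4.57 * 3.7 = 16.909
Total violation = 23.166 + 8.5186 + 9.2055 + 16.909 = 57.7991


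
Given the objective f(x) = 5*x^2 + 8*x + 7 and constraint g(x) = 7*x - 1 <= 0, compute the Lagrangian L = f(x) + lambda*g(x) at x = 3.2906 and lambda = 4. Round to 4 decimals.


Step 1: Evaluate f(x).
f(3.2906) = 5*3.2906^2 + 8*3.2906 + 7 = 87.465
Step 2: Evaluate g(x).
g(3.2906) = 7*3.2906 - 1 = 22.0342
Step 3: Compute Lagrangian.
L = 87.465 + 4*22.0342 = 175.6018


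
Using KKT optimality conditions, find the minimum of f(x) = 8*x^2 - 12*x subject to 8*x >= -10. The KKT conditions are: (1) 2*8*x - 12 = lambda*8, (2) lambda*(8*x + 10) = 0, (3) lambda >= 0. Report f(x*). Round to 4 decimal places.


Step 1: Try lambda = 0 (constraint inactive).
Stationarity: 2*8*x - 12 = 0
x* = 12/(2*8) = 0.75
Check constraint: 8*0.75 = 6.0 >= -10 -- satisfied.
Step 2: Compute optimal value.
f(x*) = 8*0.75^2 - 12*0.75 = -4.5


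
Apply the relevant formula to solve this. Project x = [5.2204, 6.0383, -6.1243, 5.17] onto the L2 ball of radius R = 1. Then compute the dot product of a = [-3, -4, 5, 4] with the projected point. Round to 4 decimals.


Step 1: Compute ||x|| (intermediates to 6 decimals).
||x|| = sqrt(5.2204^2 + 6.0383^2 + (-6.1243)^2 + 5.17^2) = 11.311481
Step 2: Project.
Since ||x|| > R, scale = R/||x|| = 1/11.311481 = 0.088406, proj(x) = scale * x
proj(x) = [0.461515, 0.533822, -0.541425, 0.457059]
Step 3: Dot product.
a^T * proj(x) = -3*0.461515 - 4*0.533822 + 5*(-0.541425) + 4*0.457059 = -4.3987


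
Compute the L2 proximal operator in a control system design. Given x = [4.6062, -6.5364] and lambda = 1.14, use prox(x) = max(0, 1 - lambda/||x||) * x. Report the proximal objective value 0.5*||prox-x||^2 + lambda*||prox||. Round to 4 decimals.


Step 1: Compute ||x||.
||x|| = 7.9963
Step 2: Compute scaling factor.
scale = max(0, 1 - 1.14/7.9963) = 0.8574
Step 3: prox(x) = [3.9495, -5.6045]
||prox(x)|| = 6.8563
Step 4: Proximal objective.
0.5*||prox-x||^2 = 0.6498
lambda*||prox|| = 7.8162
Total = 8.466


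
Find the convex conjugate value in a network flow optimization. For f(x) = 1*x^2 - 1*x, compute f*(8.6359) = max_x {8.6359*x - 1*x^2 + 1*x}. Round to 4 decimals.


f*(y) = sup_x {y*x - a*x^2 - b*x} = sup_x {(y-b)*x - a*x^2}
FOC: (y - b) - 2a*x = 0 => x* = (y - b)/(2a)
x* = (8.6359 + 1)/(2*1) = 4.818
f*(8.6359) = (y-b)^2/(4a) = (8.6359 + 1)^2/(4*1)
= 92.8506/4 = 23.2126


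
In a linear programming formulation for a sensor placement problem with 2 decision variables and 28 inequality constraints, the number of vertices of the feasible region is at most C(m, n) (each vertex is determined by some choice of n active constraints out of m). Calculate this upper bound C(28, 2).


Each vertex corresponds to some choice of n active constraints out of m, so the number of vertices is at most C(m, n) = m! / (n!(m-n)!).
m = 28, n = 2
Numerator: 28 * 27
Denominator: 2! = 2
C(28, 2) = 378


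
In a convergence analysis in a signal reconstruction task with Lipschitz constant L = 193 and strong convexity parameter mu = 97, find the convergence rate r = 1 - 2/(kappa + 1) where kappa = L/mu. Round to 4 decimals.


Step 1: Compute the condition number.
kappa = L/mu = 193/97 = 1.9897
Step 2: Compute the convergence rate.
r = 1 - 2/(kappa + 1) = 1 - 2*mu/(L + mu) = (L - mu)/(L + mu) = 96/290 = 0.331


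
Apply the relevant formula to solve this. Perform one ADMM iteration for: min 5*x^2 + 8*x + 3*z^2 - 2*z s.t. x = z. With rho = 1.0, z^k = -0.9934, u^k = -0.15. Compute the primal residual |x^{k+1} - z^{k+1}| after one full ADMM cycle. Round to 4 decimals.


ADMM iteration with rho = 1.0, z^k = -0.9934, u^k = -0.15
Step 1: x-update.
Minimize 5*x^2 + 8*x + (1.0/2)*(x + 0.9934 - 0.15)^2
FOC: (2*5 + 1.0)*x = -8 + 1.0*(-0.9934 + 0.15)
x^{k+1} = -0.8039
Step 2: z-update.
Minimize 3*z^2 - 2*z + (1.0/2)*(-0.8039 - z - 0.15)^2
FOC: (2*3 + 1.0)*z = 2 + 1.0*(-0.8039 - 0.15)
z^{k+1} = 0.1494
Step 3: u-update.
u^{k+1} = -0.15 - 0.8039 - 0.1494 = -1.1034
Step 4: Primal residual = |-0.8039 - 0.1494| = 0.9534


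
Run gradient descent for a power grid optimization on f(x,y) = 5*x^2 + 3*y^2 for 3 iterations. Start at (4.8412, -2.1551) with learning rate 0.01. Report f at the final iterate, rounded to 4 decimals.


Gradient descent on f(x,y) = 5*x^2 + 3*y^2.
Starting point: (4.8412, -2.1551), alpha = 0.01
Step 1: grad_x = 2*5*4.8412 = 48.412, grad_y = 2*3*-2.1551 = -12.9306
  x_1 = 4.8412 - 0.01*48.412 = 4.3571
  y_1 = -2.1551 - 0.01*-12.9306 = -2.0258
Step 2: grad_x = 2*5*4.3571 = 43.5708, grad_y = 2*3*-2.0258 = -12.1548
  x_2 = 4.3571 - 0.01*43.5708 = 3.9214
  y_2 = -2.0258 - 0.01*-12.1548 = -1.9042
Step 3: grad_x = 2*5*3.9214 = 39.2137, grad_y = 2*3*-1.9042 = -11.4255
  x_3 = 3.9214 - 0.01*39.2137 = 3.5292
  y_3 = -1.9042 - 0.01*-11.4255 = -1.79
f(3.5292, -1.79) = 5*3.5292^2 + 3*(-1.79)^2 = 71.8897


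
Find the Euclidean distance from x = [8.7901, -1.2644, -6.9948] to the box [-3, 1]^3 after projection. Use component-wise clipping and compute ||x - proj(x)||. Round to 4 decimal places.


Project each component onto [-3, 1].
clip(8.7901) = 1.0, clip(-1.2644) = -1.2644, clip(-6.9948) = -3.0
Projection = [1.0, -1.2644, -3.0]
Squared diffs: [60.6857, 0.0, 15.9584]
Distance = sqrt(76.6441) = 8.7547


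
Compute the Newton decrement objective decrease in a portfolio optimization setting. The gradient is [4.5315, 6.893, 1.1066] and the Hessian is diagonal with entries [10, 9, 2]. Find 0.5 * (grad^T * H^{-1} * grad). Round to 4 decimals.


Step 1: H is diagonal, so H^(-1) * g = [0.4532, 0.7659, 0.5533].
Step 2: g^T H^(-1) g = sum_i g_i^2 / H_ii
  = (4.5315)^2/10 + (6.893)^2/9 + (1.1066)^2/2
  = 2.0534 + 5.2793 + 0.6123 = 7.945
Step 3: Objective decrease = 0.5 * g^T H^(-1) g = 3.9725


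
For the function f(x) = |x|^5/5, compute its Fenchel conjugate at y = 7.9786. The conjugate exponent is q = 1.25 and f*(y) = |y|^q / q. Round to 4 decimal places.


The conjugate exponent q satisfies 1/p + 1/q = 1.
p = 5, so q = 5/(5 - 1) = 1.25
|y|^q = 7.9786^1.25 = 13.4094
f*(7.9786) = 13.4094 / 1.25 = 10.7275


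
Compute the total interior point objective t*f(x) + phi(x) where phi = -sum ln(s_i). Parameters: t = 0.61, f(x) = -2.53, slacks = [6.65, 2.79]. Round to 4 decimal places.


Step 1: Compute log-barrier.
ln values: [1.8946, 1.026]
phi = -(1.8946 + 1.026) = -2.9207
Step 2: Compute augmented objective.
t*f(x) = 0.61*-2.53 = -1.5433
Total = -1.5433 - 2.9207 = -4.464


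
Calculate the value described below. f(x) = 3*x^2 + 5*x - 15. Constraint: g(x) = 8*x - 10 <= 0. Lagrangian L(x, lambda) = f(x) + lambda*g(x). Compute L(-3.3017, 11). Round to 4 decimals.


Step 1: Evaluate f(x).
f(-3.3017) = 3*(-3.3017)^2 + 5*(-3.3017) - 15 = 1.1952
Step 2: Evaluate g(x).
g(-3.3017) = 8*-3.3017 - 10 = -36.4136
Step 3: Compute Lagrangian.
L = 1.1952 + 11*-36.4136 = -399.3544


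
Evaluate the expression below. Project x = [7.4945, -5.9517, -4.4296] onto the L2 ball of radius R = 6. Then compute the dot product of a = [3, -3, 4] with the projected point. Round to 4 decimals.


Step 1: Compute ||x|| (intermediates to 6 decimals).
||x|| = sqrt(7.4945^2 + (-5.9517)^2 + (-4.4296)^2) = 10.545692
Step 2: Project.
Since ||x|| > R, scale = R/||x|| = 6/10.545692 = 0.568953, proj(x) = scale * x
proj(x) = [4.264018, -3.386238, -2.520234]
Step 3: Dot product.
a^T * proj(x) = 3*4.264018 - 3*(-3.386238) + 4*(-2.520234) = 12.8698


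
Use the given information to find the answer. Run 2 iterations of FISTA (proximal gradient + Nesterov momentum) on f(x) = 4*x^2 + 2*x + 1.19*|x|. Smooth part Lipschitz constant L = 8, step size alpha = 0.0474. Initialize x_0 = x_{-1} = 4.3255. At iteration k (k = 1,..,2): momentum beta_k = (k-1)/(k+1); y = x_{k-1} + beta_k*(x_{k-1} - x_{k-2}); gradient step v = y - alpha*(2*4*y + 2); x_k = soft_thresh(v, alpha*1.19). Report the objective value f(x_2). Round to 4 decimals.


FISTA on f(x) = 4*x^2 + 2*x + 1.19*|x|
L = 8, alpha = 0.0474
Iteration 1: beta = 0.0, y = 4.3255 + 0.0*(4.3255 - 4.3255) = 4.3255
  grad(y) = 36.604, v = y - alpha*grad = 2.5905
  prox(v) = soft_thresh(2.5905, 0.0564) = 2.5341
Iteration 2: beta = 0.3333, y = 2.5341 + 0.3333*(2.5341 - 4.3255) = 1.9369
  grad(y) = 17.4954, v = y - alpha*grad = 1.1076
  prox(v) = soft_thresh(1.1076, 0.0564) = 1.0512
f(x_2) = 4*1.0512^2 + 2*1.0512 + 1.19*|1.0512| = 7.7738


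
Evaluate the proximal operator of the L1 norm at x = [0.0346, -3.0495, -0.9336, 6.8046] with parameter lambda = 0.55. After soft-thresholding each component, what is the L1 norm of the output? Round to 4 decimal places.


Soft-thresholding with lambda = 0.55:
prox(0.0346) = sign(0.0346)*max(|0.0346| - 0.55, 0) = 0.0
prox(-3.0495) = sign(-3.0495)*max(|-3.0495| - 0.55, 0) = -2.4995
prox(-0.9336) = sign(-0.9336)*max(|-0.9336| - 0.55, 0) = -0.3836
prox(6.8046) = sign(6.8046)*max(|6.8046| - 0.55, 0) = 6.2546
prox(x) = [0.0, -2.4995, -0.3836, 6.2546]
||prox(x)||_1 = 0.0 + 2.4995 + 0.3836 + 6.2546 = 9.1377


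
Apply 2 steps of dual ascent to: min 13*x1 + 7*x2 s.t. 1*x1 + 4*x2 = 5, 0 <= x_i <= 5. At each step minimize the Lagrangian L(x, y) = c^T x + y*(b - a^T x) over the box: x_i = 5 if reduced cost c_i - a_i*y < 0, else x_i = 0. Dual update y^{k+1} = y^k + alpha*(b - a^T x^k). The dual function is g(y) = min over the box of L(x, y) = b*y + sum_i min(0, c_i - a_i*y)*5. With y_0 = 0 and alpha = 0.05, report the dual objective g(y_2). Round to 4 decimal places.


Dual ascent for LP: min 13*x1 + 7*x2, 1*x1 + 4*x2 = 5, 0 <= x_i <= 5
Step 1: y^k = 0.0, reduced costs: (13.0, 7.0)
  x^k = (0.0, 0.0), subgradient = b - a^T x = 5.0
  y^{k+1} = 0.0 + 0.05*5.0 = 0.25
Step 2: y^k = 0.25, reduced costs: (12.75, 6.0)
  x^k = (0.0, 0.0), subgradient = b - a^T x = 5.0
  y^{k+1} = 0.25 + 0.05*5.0 = 0.5
Dual objective at y_2 = 0.5: reduced costs (12.5, 5.0), box minimizer x = (0.0, 0.0)
g(y_2) = b*y + (c1 - a1*y)*x1 + (c2 - a2*y)*x2 = 5*0.5 + 12.5*0.0 + 5.0*0.0 = 2.5 + 0.0 + 0.0 = 2.5


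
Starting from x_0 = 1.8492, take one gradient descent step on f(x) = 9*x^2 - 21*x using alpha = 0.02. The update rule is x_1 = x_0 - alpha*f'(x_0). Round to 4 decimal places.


We compute the gradient at x_0 and apply the update.
f'(x) = 18*x - 21
f'(1.8492) = 18*1.8492 - 21 = 12.2856
x_1 = 1.8492 - 0.02*12.2856 = 1.6035


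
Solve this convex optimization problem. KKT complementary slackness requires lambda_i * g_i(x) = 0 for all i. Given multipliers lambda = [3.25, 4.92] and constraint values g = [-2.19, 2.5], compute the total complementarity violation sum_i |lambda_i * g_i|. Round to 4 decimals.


KKT complementary slackness check:
lambda_1 * g_1 = 3.25 * -2.19 = -7.1175
lambda_2 * g_2 = 4.92 * 2.5 = 12.3
Total violation = 7.1175 + 12.3 = 19.4175


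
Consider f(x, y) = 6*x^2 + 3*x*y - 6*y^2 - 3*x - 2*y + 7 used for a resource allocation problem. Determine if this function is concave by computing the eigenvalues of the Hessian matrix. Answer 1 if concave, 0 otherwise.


The Hessian of f(x,y) = 6*x^2 + 3*x*y - 6*y^2 - 3*x - 2*y + 7 is:
H = [[12, 3], [3, -12]]
Trace = 12 - 12 = 0
Determinant = 12*-12 - (3)^2 = -153
Discriminant = (0)^2 - 4*-153 = 612.0
Eigenvalues: lambda_1 = -12.3693, lambda_2 = 12.3693
The function is not concave.

0


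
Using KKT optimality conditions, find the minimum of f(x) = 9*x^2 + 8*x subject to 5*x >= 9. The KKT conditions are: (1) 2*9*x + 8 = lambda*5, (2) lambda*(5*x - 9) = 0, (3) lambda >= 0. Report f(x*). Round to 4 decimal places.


Step 1: Try lambda = 0 (constraint inactive).
x_unc = -8/(2*9) = -0.4444
Check: 5*-0.4444 = -2.222 < 9 -- violated!
Step 2: Constraint must be active: 5*x = 9
x* = 9/5 = 1.8
lambda = (2*9*1.8 + 8)/5 = 8.08
Step 3: Compute optimal value.
f(x*) = 9*1.8^2 + 8*1.8 = 43.56


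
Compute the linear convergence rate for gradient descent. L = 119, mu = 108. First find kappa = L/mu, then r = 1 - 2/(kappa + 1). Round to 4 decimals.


Step 1: Compute the condition number.
kappa = L/mu = 119/108 = 1.1019
Step 2: Compute the convergence rate.
r = 1 - 2/(kappa + 1) = 1 - 2*mu/(L + mu) = (L - mu)/(L + mu) = 11/227 = 0.0485


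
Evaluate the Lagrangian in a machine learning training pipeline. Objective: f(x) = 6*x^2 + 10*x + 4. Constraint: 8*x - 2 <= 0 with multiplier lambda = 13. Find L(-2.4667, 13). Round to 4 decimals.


Step 1: Evaluate f(x).
f(-2.4667) = 6*(-2.4667)^2 + 10*(-2.4667) + 4 = 15.8407
Step 2: Evaluate g(x).
g(-2.4667) = 8*-2.4667 - 2 = -21.7336
Step 3: Compute Lagrangian.
L = 15.8407 + 13*-21.7336 = -266.6961


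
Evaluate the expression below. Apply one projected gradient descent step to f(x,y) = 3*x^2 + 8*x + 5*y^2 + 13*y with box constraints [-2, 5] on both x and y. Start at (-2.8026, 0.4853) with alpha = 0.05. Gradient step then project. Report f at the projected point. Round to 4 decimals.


Step 1: Compute gradient at (-2.8026, 0.4853).
grad_x = 2*3*-2.8026 + 8 = -8.8156
grad_y = 2*5*0.4853 + 13 = 17.853
Step 2: Gradient step.
x_raw = -2.8026 - 0.05*-8.8156 = -2.3618
y_raw = 0.4853 - 0.05*17.853 = -0.4074
Step 3: Project onto [-2, 5].
x_proj = clip(-2.3618) = -2.0
y_proj = clip(-0.4074) = -0.4074
Step 4: Evaluate f.
f(-2.0, -0.4074) = -8.4659


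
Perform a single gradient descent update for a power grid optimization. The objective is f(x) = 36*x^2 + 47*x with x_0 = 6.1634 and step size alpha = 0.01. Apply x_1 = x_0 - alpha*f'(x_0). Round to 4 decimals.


We compute the gradient at x_0 and apply the update.
f'(x) = 72*x + 47
f'(6.1634) = 72*6.1634 + 47 = 490.7648
x_1 = 6.1634 - 0.01*490.7648 = 1.2558


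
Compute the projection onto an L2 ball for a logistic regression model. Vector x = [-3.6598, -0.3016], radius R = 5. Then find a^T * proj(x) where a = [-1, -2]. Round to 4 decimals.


Step 1: Compute ||x|| (intermediates to 6 decimals).
||x|| = sqrt((-3.6598)^2 + (-0.3016)^2) = 3.672206
Step 2: Project.
Since ||x|| <= R, proj = x (no scaling needed).
proj(x) = [-3.6598, -0.3016]
Step 3: Dot product.
a^T * proj(x) = -1*(-3.6598) - 2*(-0.3016) = 4.263


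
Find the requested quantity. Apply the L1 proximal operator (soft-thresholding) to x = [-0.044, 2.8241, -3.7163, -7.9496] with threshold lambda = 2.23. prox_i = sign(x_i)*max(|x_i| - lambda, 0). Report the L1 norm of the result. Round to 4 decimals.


Soft-thresholding with lambda = 2.23:
prox(-0.044) = sign(-0.044)*max(|-0.044| - 2.23, 0) = 0.0
prox(2.8241) = sign(2.8241)*max(|2.8241| - 2.23, 0) = 0.5941
prox(-3.7163) = sign(-3.7163)*max(|-3.7163| - 2.23, 0) = -1.4863
prox(-7.9496) = sign(-7.9496)*max(|-7.9496| - 2.23, 0) = -5.7196
prox(x) = [0.0, 0.5941, -1.4863, -5.7196]
||prox(x)||_1 = 0.0 + 0.5941 + 1.4863 + 5.7196 = 7.8


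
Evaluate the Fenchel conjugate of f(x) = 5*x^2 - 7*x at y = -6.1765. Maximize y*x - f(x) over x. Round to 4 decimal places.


f*(y) = sup_x {y*x - a*x^2 - b*x} = sup_x {(y-b)*x - a*x^2}
FOC: (y - b) - 2a*x = 0 => x* = (y - b)/(2a)
x* = (-6.1765 + 7)/(2*5) = 0.0824
f*(-6.1765) = (y-b)^2/(4a) = (-6.1765 + 7)^2/(4*5)
= 0.6782/20 = 0.0339


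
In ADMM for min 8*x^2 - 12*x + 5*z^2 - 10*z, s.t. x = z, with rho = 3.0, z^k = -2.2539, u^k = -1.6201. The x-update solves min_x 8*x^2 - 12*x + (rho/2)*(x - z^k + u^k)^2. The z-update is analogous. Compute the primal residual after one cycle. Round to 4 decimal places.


ADMM iteration with rho = 3.0, z^k = -2.2539, u^k = -1.6201
Step 1: x-update.
Minimize 8*x^2 - 12*x + (3.0/2)*(x + 2.2539 - 1.6201)^2
FOC: (2*8 + 3.0)*x = 12 + 3.0*(-2.2539 + 1.6201)
x^{k+1} = 0.5315
Step 2: z-update.
Minimize 5*z^2 - 10*z + (3.0/2)*(0.5315 - z - 1.6201)^2
FOC: (2*5 + 3.0)*z = 10 + 3.0*(0.5315 - 1.6201)
z^{k+1} = 0.518
Step 3: u-update.
u^{k+1} = -1.6201 + 0.5315 - 0.518 = -1.6066
Step 4: Primal residual = |0.5315 - 0.518| = 0.0135


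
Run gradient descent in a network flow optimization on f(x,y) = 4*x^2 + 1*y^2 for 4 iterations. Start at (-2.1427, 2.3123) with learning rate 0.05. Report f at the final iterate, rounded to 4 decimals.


Gradient descent on f(x,y) = 4*x^2 + 1*y^2.
Starting point: (-2.1427, 2.3123), alpha = 0.05
Step 1: grad_x = 2*4*-2.1427 = -17.1416, grad_y = 2*1*2.3123 = 4.6246
  x_1 = -2.1427 - 0.05*-17.1416 = -1.2856
  y_1 = 2.3123 - 0.05*4.6246 = 2.0811
Step 2: grad_x = 2*4*-1.2856 = -10.285, grad_y = 2*1*2.0811 = 4.1621
  x_2 = -1.2856 - 0.05*-10.285 = -0.7714
  y_2 = 2.0811 - 0.05*4.1621 = 1.873
Step 3: grad_x = 2*4*-0.7714 = -6.171, grad_y = 2*1*1.873 = 3.7459
  x_3 = -0.7714 - 0.05*-6.171 = -0.4628
  y_3 = 1.873 - 0.05*3.7459 = 1.6857
Step 4: grad_x = 2*4*-0.4628 = -3.7026, grad_y = 2*1*1.6857 = 3.3713
  x_4 = -0.4628 - 0.05*-3.7026 = -0.2777
  y_4 = 1.6857 - 0.05*3.3713 = 1.5171
f(-0.2777, 1.5171) = 4*(-0.2777)^2 + 1*1.5171^2 = 2.61


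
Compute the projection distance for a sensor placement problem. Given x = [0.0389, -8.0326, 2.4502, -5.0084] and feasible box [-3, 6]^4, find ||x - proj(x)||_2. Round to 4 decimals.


Project each component onto [-3, 6].
clip(0.0389) = 0.0389, clip(-8.0326) = -3.0, clip(2.4502) = 2.4502, clip(-5.0084) = -3.0
Projection = [0.0389, -3.0, 2.4502, -3.0]
Squared diffs: [0.0, 25.3271, 0.0, 4.0337]
Distance = sqrt(29.3608) = 5.4186


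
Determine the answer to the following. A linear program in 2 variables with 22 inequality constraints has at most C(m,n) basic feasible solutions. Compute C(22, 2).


Each vertex corresponds to some choice of n active constraints out of m, so the number of vertices is at most C(m, n) = m! / (n!(m-n)!).
m = 22, n = 2
Numerator: 22 * 21
Denominator: 2! = 2
C(22, 2) = 231


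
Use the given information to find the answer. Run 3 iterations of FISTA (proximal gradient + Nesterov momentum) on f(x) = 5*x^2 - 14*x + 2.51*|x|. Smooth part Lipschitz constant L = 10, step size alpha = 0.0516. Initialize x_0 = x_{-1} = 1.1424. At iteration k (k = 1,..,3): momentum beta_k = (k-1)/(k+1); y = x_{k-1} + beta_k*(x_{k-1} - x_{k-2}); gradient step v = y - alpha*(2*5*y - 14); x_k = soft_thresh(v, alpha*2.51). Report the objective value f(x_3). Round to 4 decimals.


FISTA on f(x) = 5*x^2 - 14*x + 2.51*|x|
L = 10, alpha = 0.0516
Iteration 1: beta = 0.0, y = 1.1424 + 0.0*(1.1424 - 1.1424) = 1.1424
  grad(y) = -2.576, v = y - alpha*grad = 1.2753
  prox(v) = soft_thresh(1.2753, 0.1295) = 1.1458
Iteration 2: beta = 0.3333, y = 1.1458 + 0.3333*(1.1458 - 1.1424) = 1.1469
  grad(y) = -2.5306, v = y - alpha*grad = 1.2775
  prox(v) = soft_thresh(1.2775, 0.1295) = 1.148
Iteration 3: beta = 0.5, y = 1.148 + 0.5*(1.148 - 1.1458) = 1.1491
  grad(y) = -2.509, v = y - alpha*grad = 1.2786
  prox(v) = soft_thresh(1.2786, 0.1295) = 1.149
f(x_3) = 5*1.149^2 - 14*1.149 + 2.51*|1.149| = -6.601


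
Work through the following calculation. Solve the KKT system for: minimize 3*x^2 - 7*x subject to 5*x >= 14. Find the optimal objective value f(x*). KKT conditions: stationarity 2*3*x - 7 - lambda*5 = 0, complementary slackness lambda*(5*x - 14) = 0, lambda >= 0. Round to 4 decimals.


Step 1: Try lambda = 0 (constraint inactive).
x_unc = 7/(2*3) = 1.1667
Check: 5*1.1667 = 5.8335 < 14 -- violated!
Step 2: Constraint must be active: 5*x = 14
x* = 14/5 = 2.8
lambda = (2*3*2.8 - 7)/5 = 1.96
Step 3: Compute optimal value.
f(x*) = 3*2.8^2 - 7*2.8 = 3.92


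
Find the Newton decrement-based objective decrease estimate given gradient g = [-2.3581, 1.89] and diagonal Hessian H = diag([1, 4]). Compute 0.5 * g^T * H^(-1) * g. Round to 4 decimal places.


Step 1: H is diagonal, so H^(-1) * g = [-2.3581, 0.4725].
Step 2: g^T H^(-1) g = sum_i g_i^2 / H_ii
  = (-2.3581)^2/1 + (1.89)^2/4
  = 5.5606 + 0.893 = 6.4537
Step 3: Objective decrease = 0.5 * g^T H^(-1) g = 3.2268


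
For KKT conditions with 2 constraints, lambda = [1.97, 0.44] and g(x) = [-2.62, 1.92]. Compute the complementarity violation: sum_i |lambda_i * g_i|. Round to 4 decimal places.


KKT complementary slackness check:
lambda_1 * g_1 = 1.97 * -2.62 = -5.1614
lambda_2 * g_2 = 0.44 * 1.92 = 0.8448
Total violation = 5.1614 + 0.8448 = 6.0062


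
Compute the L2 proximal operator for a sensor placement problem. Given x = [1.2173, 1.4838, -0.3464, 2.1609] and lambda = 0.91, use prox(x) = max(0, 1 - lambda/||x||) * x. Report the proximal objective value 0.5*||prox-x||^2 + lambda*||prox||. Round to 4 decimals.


Step 1: Compute ||x||.
||x|| = 2.9108
Step 2: Compute scaling factor.
scale = max(0, 1 - 0.91/2.9108) = 0.6874
Step 3: prox(x) = [0.8367, 1.0199, -0.2381, 1.4853]
||prox(x)|| = 2.0008
Step 4: Proximal objective.
0.5*||prox-x||^2 = 0.4141
lambda*||prox|| = 1.8207
Total = 2.2348


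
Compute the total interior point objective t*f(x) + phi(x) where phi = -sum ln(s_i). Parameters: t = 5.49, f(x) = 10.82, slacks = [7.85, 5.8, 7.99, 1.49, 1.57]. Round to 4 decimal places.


Step 1: Compute log-barrier.
ln values: [2.0605, 1.7579, 2.0782, 0.3988, 0.4511]
phi = -(2.0605 + 1.7579 + 2.0782 + 0.3988 + 0.4511) = -6.7464
Step 2: Compute augmented objective.
t*f(x) = 5.49*10.82 = 59.4018
Total = 59.4018 - 6.7464 = 52.6554


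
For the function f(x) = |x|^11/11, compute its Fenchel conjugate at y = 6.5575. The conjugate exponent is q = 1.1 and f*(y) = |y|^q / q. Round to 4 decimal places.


The conjugate exponent q satisfies 1/p + 1/q = 1.
p = 11, so q = 11/(11 - 1) = 1.1
|y|^q = 6.5575^1.1 = 7.9143
f*(6.5575) = 7.9143 / 1.1 = 7.1948


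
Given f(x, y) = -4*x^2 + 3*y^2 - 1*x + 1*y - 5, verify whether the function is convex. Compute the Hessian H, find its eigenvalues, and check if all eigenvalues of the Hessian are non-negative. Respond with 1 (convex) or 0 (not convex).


The Hessian of f(x,y) = -4*x^2 + 3*y^2 - 1*x + 1*y - 5 is:
H = [[-8, 0], [0, 6]]
Trace = -8 + 6 = -2
Determinant = -8*6 - (0)^2 = -48
Discriminant = (-2)^2 - 4*-48 = 196.0
Eigenvalues: lambda_1 = -8.0, lambda_2 = 6.0
The function is not convex.

0


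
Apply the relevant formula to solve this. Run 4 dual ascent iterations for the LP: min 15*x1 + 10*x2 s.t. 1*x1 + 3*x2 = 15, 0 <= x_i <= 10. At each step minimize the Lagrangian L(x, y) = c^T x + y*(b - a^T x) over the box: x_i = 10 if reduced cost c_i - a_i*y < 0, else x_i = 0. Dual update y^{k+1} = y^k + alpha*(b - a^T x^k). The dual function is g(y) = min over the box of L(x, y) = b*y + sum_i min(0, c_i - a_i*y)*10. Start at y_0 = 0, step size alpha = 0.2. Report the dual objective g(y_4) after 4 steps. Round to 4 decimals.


Dual ascent for LP: min 15*x1 + 10*x2, 1*x1 + 3*x2 = 15, 0 <= x_i <= 10
Step 1: y^k = 0.0, reduced costs: (15.0, 10.0)
  x^k = (0.0, 0.0), subgradient = b - a^T x = 15.0
  y^{k+1} = 0.0 + 0.2*15.0 = 3.0
Step 2: y^k = 3.0, reduced costs: (12.0, 1.0)
  x^k = (0.0, 0.0), subgradient = b - a^T x = 15.0
  y^{k+1} = 3.0 + 0.2*15.0 = 6.0
Step 3: y^k = 6.0, reduced costs: (9.0, -8.0)
  x^k = (0.0, 10.0), subgradient = b - a^T x = -15.0
  y^{k+1} = 6.0 + 0.2*-15.0 = 3.0
Step 4: y^k = 3.0, reduced costs: (12.0, 1.0)
  x^k = (0.0, 0.0), subgradient = b - a^T x = 15.0
  y^{k+1} = 3.0 + 0.2*15.0 = 6.0
Dual objective at y_4 = 6.0: reduced costs (9.0, -8.0), box minimizer x = (0.0, 10.0)
g(y_4) = b*y + (c1 - a1*y)*x1 + (c2 - a2*y)*x2 = 15*6.0 + 9.0*0.0 + (-8.0)*10.0 = 90.0 + 0.0 - 80.0 = 10.0
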